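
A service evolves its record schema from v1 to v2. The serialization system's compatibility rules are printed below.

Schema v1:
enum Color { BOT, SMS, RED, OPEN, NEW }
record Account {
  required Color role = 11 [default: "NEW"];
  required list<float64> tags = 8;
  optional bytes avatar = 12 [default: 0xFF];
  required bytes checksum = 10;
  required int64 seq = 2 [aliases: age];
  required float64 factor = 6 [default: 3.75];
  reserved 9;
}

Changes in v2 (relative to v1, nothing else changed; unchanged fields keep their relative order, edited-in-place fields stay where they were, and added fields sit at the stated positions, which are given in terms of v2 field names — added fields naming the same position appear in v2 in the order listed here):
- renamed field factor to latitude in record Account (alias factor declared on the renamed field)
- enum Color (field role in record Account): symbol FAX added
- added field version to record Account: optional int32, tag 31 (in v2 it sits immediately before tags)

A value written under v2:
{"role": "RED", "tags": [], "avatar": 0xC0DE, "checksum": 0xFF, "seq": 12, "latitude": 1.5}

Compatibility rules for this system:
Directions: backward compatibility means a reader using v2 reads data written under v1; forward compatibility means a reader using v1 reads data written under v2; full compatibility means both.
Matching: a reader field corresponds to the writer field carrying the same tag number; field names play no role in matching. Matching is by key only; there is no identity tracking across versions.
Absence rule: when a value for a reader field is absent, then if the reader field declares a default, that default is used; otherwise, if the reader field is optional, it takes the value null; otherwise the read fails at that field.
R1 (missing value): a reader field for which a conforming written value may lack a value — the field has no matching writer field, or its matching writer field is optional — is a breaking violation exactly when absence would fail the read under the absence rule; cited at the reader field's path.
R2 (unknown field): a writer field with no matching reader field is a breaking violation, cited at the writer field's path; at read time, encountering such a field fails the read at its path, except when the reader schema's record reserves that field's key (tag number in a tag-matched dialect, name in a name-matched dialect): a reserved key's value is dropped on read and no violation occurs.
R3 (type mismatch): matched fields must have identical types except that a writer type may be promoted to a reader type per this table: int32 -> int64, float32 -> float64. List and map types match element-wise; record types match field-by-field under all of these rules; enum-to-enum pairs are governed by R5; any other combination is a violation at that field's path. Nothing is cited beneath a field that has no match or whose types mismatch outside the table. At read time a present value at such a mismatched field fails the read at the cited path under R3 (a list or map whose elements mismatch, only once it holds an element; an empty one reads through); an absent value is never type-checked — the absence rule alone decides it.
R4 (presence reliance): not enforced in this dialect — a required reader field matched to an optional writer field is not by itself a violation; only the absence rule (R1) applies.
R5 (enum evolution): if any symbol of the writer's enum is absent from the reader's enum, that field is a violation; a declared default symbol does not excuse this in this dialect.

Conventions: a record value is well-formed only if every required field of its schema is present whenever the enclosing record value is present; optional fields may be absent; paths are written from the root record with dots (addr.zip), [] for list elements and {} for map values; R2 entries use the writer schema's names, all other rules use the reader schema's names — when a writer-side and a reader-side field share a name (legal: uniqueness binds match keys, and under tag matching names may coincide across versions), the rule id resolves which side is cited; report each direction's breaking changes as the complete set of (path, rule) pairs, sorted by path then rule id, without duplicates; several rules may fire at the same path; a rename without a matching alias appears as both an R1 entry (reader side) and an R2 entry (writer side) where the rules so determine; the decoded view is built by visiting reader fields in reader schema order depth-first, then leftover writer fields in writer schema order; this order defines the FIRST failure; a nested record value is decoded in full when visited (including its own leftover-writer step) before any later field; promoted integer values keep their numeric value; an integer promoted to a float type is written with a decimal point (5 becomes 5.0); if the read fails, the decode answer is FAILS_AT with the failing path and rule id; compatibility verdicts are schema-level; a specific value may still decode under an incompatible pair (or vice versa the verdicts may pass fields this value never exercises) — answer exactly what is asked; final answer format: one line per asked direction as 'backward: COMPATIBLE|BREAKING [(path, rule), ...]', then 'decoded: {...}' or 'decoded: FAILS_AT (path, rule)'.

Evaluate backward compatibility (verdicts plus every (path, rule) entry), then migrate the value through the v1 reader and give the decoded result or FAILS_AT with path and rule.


backward: COMPATIBLE []; decoded: {"role": "RED", "tags": [], "avatar": 0xC0DE, "checksum": 0xFF, "seq": 12, "factor": 1.5}

the writer's type comes first in each Account pair
backward analysis of Account with v2 as reader and v1 as writer:
  role: paired with writer role (Color -> Color; writer required)
  version has no writer counterpart
  tags: paired with writer tags (list<float64> -> list<float64>; writer required)
  avatar: paired with writer avatar (bytes -> bytes; writer optional)
  checksum: paired with writer checksum (bytes -> bytes; writer required)
  seq: paired with writer seq (int64 -> int64; writer required)
  latitude: paired with writer factor (float64 -> float64; writer required)
  => backward: COMPATIBLE
decode (reader v1):
  role := "RED"
  tags := []
  avatar := 0xC0DE
  checksum := 0xFF
  seq := 12
  factor := 1.5 (from writer latitude)
  => decoded: {"role": "RED", "tags": [], "avatar": 0xC0DE, "checksum": 0xFF, "seq": 12, "factor": 1.5}
the other Account changes do not affect what is asked:
  renamed field factor to latitude in record Account (alias factor declared on the renamed field) -> fires no rule on Account, leaving the asked answer as it is
  enum Color (field role in record Account): symbol FAX added -> matters only for Account's forward compatibility — outside the asked direction
  added field version to record Account: optional int32, tag 31 (in v2 it sits immediately before tags) -> matters only for Account's forward compatibility — outside the asked direction


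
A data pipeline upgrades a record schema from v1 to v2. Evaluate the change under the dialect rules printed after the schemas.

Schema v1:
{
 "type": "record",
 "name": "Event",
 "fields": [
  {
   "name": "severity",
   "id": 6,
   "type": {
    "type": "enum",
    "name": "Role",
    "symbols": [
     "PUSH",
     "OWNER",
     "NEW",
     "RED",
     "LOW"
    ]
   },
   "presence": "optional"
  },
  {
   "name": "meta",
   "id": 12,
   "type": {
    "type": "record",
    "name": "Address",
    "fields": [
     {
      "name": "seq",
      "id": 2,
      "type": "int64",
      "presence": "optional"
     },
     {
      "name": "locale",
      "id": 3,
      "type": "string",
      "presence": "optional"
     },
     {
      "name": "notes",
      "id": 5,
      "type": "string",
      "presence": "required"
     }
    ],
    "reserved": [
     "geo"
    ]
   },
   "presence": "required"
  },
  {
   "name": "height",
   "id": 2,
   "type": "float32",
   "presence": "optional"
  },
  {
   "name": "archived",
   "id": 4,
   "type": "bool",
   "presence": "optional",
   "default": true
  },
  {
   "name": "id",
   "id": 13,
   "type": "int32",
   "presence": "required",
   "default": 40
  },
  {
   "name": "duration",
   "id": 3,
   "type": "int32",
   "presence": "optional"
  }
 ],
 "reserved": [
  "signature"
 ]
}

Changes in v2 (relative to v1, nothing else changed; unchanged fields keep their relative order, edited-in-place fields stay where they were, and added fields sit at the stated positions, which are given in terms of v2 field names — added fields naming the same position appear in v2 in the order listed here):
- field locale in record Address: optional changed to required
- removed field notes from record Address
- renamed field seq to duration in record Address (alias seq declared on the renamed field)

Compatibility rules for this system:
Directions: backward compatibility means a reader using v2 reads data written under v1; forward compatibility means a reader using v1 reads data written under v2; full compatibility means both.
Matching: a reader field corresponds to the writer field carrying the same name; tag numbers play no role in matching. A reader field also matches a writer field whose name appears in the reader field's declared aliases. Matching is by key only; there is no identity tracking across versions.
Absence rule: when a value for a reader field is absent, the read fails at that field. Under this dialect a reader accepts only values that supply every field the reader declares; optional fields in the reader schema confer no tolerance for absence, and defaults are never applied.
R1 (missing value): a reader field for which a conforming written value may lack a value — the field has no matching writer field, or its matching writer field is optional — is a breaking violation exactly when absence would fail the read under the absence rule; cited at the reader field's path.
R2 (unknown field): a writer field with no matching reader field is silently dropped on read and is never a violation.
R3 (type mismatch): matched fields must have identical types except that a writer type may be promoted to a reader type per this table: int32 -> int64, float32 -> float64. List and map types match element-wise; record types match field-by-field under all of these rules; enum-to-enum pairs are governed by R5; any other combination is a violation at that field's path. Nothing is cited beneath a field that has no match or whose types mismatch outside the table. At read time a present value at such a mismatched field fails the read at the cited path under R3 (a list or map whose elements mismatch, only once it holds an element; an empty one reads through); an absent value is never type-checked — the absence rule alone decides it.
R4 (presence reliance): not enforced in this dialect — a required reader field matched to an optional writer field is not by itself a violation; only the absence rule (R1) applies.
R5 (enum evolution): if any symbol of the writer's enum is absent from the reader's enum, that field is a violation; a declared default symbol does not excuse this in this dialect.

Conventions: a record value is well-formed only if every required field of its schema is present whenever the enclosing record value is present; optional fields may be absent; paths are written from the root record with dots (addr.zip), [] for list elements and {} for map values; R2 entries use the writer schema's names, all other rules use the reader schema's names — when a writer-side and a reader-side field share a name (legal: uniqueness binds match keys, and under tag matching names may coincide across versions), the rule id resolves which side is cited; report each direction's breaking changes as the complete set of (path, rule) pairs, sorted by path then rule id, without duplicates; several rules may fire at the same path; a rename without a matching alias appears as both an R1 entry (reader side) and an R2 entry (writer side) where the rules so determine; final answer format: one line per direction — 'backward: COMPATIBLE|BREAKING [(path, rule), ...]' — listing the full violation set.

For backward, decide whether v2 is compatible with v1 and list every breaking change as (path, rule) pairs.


backward: BREAKING [(archived, R1), (duration, R1), (height, R1), (meta.duration, R1), (meta.locale, R1), (severity, R1)]

arrows below run writer -> reader for Event
backward for Event (reader v2, writer v1):
  Role -> Role, writer optional: severity aligns to severity
  Address -> Address, writer required: meta aligns to meta
  float32 -> float32, writer optional: height aligns to height
  bool -> bool, writer optional: archived aligns to archived
  int32 -> int32, writer required: id aligns to id
  int32 -> int32, writer optional: duration aligns to duration
  int64 -> int64, writer optional: meta.duration aligns to meta.seq
  string -> string, writer optional: meta.locale aligns to meta.locale
  writer field meta.notes has no reader counterpart
  rule R1 violated at archived
  rule R1 violated at duration
  rule R1 violated at height
  rule R1 violated at meta.duration
  rule R1 violated at meta.locale
  rule R1 violated at severity
  => backward: BREAKING (6)
checking off the Event differences that do not matter here:
  field locale in record Address: optional changed to required -> its effect on Event is confined to the forward direction, not asked
  removed field notes from record Address -> its effect on Event is confined to the forward direction, not asked


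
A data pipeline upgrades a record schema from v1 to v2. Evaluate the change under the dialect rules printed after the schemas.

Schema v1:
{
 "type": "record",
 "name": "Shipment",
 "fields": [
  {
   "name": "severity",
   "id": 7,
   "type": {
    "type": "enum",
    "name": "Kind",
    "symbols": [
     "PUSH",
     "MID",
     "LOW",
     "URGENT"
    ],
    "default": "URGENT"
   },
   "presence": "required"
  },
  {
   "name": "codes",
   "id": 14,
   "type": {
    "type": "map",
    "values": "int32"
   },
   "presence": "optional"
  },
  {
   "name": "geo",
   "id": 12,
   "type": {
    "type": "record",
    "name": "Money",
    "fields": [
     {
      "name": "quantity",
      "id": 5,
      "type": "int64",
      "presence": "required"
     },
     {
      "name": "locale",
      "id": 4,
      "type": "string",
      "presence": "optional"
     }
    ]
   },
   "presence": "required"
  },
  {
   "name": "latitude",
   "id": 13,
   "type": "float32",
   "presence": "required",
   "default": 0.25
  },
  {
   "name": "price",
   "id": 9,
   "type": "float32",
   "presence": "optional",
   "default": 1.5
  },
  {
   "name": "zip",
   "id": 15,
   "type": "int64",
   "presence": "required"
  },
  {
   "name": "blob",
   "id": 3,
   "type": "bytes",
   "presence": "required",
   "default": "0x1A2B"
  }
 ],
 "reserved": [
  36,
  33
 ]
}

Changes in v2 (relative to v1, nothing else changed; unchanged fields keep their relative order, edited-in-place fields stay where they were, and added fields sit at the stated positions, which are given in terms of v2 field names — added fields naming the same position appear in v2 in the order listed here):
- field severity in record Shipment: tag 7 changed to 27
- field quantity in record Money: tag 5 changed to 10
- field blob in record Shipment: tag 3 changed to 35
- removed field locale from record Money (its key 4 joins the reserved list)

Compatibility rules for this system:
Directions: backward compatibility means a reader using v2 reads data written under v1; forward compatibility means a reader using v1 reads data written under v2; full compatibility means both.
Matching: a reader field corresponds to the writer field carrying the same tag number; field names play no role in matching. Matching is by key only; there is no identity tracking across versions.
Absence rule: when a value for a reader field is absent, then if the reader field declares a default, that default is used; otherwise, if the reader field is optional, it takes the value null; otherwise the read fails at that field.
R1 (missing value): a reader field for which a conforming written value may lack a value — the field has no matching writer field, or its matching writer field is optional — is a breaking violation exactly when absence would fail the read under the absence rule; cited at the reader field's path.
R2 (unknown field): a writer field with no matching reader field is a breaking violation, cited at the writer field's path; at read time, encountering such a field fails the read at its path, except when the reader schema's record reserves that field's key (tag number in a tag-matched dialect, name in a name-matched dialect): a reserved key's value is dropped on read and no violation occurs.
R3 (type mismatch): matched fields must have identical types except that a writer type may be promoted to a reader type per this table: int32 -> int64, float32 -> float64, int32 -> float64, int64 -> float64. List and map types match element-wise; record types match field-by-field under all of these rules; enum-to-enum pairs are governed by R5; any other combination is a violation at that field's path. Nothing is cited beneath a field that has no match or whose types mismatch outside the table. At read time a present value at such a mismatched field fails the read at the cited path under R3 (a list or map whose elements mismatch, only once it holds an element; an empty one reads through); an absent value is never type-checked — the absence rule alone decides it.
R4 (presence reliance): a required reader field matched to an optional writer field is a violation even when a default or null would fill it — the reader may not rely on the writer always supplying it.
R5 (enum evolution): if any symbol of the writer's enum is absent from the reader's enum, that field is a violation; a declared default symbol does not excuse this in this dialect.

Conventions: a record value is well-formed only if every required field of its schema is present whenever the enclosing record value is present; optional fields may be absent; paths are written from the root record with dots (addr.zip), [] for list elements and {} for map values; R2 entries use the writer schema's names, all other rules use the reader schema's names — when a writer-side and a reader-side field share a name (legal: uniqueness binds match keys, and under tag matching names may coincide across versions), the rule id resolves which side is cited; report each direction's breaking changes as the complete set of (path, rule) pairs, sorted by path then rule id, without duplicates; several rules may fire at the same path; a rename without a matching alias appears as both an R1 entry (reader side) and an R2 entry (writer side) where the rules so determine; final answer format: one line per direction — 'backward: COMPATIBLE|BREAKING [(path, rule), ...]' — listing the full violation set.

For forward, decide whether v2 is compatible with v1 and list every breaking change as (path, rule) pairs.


forward: BREAKING [(blob, R2), (geo.quantity, R1), (geo.quantity, R2), (severity, R1), (severity, R2)]

in Shipment below, arrows point writer -> reader
forward analysis of Shipment with v1 as reader and v2 as writer:
  severity: no writer match
  codes <- codes (map<string, int32> -> map<string, int32>, writer optional)
  geo <- geo (Money -> Money, writer required)
  latitude <- latitude (float32 -> float32, writer required)
  price <- price (float32 -> float32, writer optional)
  zip <- zip (int64 -> int64, writer required)
  blob: no writer match
  severity (writer side), unknown to reader
  blob (writer side), unknown to reader
  geo.quantity: no writer match
  geo.locale: no writer match
  geo.quantity (writer side), unknown to reader
  R2 fires at blob
  R1 fires at geo.quantity
  R2 fires at geo.quantity
  R1 fires at severity
  R2 fires at severity
  forward on Shipment therefore BREAKING (5)
checking off the Shipment differences that do not matter here:
  removed field locale from record Money (its key 4 joins the reserved list) -> inert for the asked Shipment verdict: nothing fires


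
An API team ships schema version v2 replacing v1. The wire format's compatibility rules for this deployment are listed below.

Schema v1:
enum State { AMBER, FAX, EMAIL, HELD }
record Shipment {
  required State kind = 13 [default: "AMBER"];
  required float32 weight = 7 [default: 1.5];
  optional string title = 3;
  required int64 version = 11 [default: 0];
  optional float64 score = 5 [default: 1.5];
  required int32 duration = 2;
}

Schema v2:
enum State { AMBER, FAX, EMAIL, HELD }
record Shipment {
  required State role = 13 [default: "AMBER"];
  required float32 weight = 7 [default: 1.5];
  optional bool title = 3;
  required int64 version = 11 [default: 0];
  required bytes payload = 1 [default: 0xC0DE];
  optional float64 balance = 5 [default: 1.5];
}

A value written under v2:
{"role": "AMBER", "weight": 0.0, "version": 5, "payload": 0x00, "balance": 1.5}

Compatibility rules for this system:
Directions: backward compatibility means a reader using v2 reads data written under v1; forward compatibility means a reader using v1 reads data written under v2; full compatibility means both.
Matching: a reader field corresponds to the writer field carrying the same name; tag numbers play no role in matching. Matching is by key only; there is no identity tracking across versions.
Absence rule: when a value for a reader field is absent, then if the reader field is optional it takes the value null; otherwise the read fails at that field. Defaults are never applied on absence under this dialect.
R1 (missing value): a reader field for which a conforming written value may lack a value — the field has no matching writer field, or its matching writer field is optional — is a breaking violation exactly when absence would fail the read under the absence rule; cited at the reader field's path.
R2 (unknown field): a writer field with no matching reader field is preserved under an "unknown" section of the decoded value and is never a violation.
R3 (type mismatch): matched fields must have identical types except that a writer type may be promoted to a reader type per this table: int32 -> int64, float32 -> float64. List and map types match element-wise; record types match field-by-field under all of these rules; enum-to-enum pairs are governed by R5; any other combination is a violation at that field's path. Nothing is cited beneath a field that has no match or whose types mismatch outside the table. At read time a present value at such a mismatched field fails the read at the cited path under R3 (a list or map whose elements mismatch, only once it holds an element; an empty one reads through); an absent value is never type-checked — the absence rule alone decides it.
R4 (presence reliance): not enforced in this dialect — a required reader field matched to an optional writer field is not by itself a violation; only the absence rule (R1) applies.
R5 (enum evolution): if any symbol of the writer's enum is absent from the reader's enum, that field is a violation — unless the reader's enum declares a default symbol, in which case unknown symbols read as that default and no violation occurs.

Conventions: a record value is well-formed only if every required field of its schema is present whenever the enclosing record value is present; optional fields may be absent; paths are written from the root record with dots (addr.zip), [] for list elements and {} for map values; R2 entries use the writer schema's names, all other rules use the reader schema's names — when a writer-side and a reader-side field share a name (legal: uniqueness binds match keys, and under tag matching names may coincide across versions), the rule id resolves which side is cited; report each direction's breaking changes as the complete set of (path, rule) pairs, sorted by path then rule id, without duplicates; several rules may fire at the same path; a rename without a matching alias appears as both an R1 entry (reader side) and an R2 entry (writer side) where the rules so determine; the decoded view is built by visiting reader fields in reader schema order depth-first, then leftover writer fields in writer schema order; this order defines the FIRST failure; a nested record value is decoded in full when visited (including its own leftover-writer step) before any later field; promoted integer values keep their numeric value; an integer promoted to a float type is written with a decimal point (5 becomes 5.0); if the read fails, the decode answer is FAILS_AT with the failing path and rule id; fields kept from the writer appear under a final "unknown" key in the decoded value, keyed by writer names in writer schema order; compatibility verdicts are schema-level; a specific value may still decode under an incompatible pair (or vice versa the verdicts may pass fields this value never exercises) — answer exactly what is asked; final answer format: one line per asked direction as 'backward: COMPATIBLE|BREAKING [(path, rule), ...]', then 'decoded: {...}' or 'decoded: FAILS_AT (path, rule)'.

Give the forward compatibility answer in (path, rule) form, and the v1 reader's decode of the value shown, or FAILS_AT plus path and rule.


forward: BREAKING [(duration, R1), (kind, R1), (title, R3)]; decoded: FAILS_AT (kind, R1)

each type pair in Shipment: writer, then reader
forward pass over Shipment, reader schema v1, writer schema v2:
  kind has no writer counterpart
  weight <- weight (float32 -> float32, writer required)
  title <- title (bool -> string, writer optional)
  version <- version (int64 -> int64, writer required)
  score has no writer counterpart
  duration has no writer counterpart
  writer role: unknown to reader
  writer payload: unknown to reader
  writer balance: unknown to reader
  R1 fires at duration
  R1 fires at kind
  R3 fires at title
  => 3 violation(s): forward is BREAKING for Shipment
decode (reader v1):
  read fails at kind under R1 (no fill)
  => FAILS_AT (kind, R1)
checking off the Shipment differences that do not matter here:
  renamed field score to balance in record Shipment -> fires no rule on Shipment, leaving the asked answer as it is
  added field payload to record Shipment: required bytes, tag 1, default 0xC0DE (in v2 it sits immediately before balance) -> its effect on Shipment is confined to the backward direction, not asked


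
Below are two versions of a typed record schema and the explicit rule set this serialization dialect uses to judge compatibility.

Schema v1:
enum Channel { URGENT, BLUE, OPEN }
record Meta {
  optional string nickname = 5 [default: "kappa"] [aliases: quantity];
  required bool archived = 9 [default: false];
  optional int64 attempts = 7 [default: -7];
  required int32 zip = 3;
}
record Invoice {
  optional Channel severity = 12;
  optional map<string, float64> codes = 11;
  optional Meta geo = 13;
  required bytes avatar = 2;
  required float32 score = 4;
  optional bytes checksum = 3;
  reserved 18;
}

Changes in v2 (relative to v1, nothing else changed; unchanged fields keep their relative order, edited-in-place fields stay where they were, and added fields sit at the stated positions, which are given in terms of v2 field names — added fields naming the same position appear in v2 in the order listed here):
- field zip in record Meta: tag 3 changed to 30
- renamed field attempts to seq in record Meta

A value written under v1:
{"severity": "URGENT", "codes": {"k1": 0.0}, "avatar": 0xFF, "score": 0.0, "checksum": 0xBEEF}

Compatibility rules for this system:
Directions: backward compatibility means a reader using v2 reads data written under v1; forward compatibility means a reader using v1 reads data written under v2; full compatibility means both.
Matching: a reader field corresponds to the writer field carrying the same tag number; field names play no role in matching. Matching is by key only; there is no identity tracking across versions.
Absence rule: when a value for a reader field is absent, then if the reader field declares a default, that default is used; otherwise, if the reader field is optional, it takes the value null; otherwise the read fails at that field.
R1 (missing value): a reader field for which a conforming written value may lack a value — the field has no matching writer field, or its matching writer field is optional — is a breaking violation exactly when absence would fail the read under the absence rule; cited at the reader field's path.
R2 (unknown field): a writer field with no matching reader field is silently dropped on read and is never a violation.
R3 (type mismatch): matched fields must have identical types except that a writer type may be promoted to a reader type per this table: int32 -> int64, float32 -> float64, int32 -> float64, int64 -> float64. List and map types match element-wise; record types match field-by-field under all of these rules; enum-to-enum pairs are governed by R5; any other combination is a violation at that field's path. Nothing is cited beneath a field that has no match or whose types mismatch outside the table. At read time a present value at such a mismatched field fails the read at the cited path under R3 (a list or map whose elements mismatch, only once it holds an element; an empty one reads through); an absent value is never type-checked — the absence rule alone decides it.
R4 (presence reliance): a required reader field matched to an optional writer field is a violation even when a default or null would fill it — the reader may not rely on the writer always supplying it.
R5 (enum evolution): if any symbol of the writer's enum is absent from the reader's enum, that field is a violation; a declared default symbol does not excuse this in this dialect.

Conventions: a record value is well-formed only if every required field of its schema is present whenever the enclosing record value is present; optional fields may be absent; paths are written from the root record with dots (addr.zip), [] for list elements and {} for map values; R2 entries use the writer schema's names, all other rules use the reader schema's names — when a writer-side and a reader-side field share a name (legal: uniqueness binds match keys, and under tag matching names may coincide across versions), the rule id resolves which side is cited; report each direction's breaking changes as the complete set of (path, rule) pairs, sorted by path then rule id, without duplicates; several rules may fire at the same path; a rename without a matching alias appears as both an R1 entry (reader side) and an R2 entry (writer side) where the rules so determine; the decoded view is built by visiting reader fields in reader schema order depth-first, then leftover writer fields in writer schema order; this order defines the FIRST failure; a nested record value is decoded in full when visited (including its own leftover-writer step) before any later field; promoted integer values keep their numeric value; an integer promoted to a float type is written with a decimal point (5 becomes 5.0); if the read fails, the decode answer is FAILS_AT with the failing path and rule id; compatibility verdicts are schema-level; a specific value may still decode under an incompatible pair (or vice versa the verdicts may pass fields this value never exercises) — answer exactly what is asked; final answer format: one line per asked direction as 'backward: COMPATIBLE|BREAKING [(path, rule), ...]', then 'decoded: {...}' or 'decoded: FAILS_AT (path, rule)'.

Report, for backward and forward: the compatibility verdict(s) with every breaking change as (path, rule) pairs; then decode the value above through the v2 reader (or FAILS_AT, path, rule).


backward: BREAKING [(geo.zip, R1)]; forward: BREAKING [(geo.zip, R1)]; decoded: {"severity": "URGENT", "codes": {"k1": 0.0}, "geo": null, "avatar": 0xFF, "score": 0.0, "checksum": 0xBEEF}

arrows below run writer -> reader for Invoice
backward pass over Invoice, reader schema v2, writer schema v1:
  writer optional, Channel -> Channel: reader severity maps from writer severity
  writer optional, map<string, float64> -> map<string, float64>: reader codes maps from writer codes
  writer optional, Meta -> Meta: reader geo maps from writer geo
  writer required, bytes -> bytes: reader avatar maps from writer avatar
  writer required, float32 -> float32: reader score maps from writer score
  writer optional, bytes -> bytes: reader checksum maps from writer checksum
  writer optional, string -> string: reader geo.nickname maps from writer geo.nickname
  writer required, bool -> bool: reader geo.archived maps from writer geo.archived
  writer optional, int64 -> int64: reader geo.seq maps from writer geo.attempts
  geo.zip has no writer counterpart
  writer geo.zip: unknown to reader
  breaking: (geo.zip, R1)
  => backward: BREAKING (1)
forward pass over Invoice, reader schema v1, writer schema v2:
  writer optional, Channel -> Channel: reader severity maps from writer severity
  writer optional, map<string, float64> -> map<string, float64>: reader codes maps from writer codes
  writer optional, Meta -> Meta: reader geo maps from writer geo
  writer required, bytes -> bytes: reader avatar maps from writer avatar
  writer required, float32 -> float32: reader score maps from writer score
  writer optional, bytes -> bytes: reader checksum maps from writer checksum
  writer optional, string -> string: reader geo.nickname maps from writer geo.nickname
  writer required, bool -> bool: reader geo.archived maps from writer geo.archived
  writer optional, int64 -> int64: reader geo.attempts maps from writer geo.seq
  geo.zip has no writer counterpart
  writer geo.zip: unknown to reader
  breaking: (geo.zip, R1)
  => forward: BREAKING (1)
decode (reader v2):
  severity := "URGENT"
  codes := {"k1": 0.0}
  geo := null (missing; optional => null)
  avatar := 0xFF
  score := 0.0
  checksum := 0xBEEF
  => decoded: {"severity": "URGENT", "codes": {"k1": 0.0}, "geo": null, "avatar": 0xFF, "score": 0.0, "checksum": 0xBEEF}


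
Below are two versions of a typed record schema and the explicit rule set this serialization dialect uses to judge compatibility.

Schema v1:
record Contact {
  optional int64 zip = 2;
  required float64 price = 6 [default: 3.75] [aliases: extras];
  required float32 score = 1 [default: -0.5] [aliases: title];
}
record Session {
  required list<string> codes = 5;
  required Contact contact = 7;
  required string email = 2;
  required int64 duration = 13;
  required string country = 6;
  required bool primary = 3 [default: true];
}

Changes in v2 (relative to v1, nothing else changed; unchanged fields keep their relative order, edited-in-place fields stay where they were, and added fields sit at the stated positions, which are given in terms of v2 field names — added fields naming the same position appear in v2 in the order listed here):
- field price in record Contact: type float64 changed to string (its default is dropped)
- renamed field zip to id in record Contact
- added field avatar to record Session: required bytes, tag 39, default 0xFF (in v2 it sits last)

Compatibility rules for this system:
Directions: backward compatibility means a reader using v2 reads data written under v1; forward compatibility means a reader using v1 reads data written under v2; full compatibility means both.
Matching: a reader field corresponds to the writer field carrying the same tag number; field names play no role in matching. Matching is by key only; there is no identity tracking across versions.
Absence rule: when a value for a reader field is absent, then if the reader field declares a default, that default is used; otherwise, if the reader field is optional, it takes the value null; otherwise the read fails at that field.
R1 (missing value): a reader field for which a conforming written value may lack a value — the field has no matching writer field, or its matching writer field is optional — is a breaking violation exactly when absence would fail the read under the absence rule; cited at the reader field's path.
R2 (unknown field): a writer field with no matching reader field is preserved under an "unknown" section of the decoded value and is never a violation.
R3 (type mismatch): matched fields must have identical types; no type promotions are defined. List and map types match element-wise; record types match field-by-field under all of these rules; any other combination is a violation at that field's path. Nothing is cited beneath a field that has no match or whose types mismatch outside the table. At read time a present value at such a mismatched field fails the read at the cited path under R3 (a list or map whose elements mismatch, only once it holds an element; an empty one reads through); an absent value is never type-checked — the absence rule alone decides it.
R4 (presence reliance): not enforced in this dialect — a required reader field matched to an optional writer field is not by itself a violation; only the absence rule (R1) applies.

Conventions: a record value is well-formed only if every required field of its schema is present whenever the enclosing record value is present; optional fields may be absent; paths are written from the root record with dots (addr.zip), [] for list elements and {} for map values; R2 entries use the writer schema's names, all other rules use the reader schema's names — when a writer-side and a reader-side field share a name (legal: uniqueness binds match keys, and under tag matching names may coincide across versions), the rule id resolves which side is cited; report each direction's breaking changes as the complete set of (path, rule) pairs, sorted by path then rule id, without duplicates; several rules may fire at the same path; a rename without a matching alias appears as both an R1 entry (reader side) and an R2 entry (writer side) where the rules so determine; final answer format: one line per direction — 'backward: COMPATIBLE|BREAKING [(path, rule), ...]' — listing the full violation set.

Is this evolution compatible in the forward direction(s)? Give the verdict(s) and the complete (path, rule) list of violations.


each type pair in Session: writer, then reader
forward for Session (reader v1, writer v2):
  writer required, list<string> -> list<string>: reader codes maps from writer codes
  writer required, Contact -> Contact: reader contact maps from writer contact
  writer required, string -> string: reader email maps from writer email
  writer required, int64 -> int64: reader duration maps from writer duration
  writer required, string -> string: reader country maps from writer country
  writer required, bool -> bool: reader primary maps from writer primary
  writer field avatar has no reader counterpart
  writer optional, int64 -> int64: reader contact.zip maps from writer contact.id
  writer required, string -> float64: reader contact.price maps from writer contact.price
  writer required, float32 -> float32: reader contact.score maps from writer contact.score
  R3 fires at contact.price
  => forward verdict for Session: BREAKING, 1 violation(s)
the other Session changes do not affect what is asked:
  renamed field zip to id in record Contact -> triggers nothing under Session's printed rules — same verdict
  added field avatar to record Session: required bytes, tag 39, default 0xFF (in v2 it sits last) -> triggers nothing under Session's printed rules — same verdict

forward: BREAKING [(contact.price, R3)]


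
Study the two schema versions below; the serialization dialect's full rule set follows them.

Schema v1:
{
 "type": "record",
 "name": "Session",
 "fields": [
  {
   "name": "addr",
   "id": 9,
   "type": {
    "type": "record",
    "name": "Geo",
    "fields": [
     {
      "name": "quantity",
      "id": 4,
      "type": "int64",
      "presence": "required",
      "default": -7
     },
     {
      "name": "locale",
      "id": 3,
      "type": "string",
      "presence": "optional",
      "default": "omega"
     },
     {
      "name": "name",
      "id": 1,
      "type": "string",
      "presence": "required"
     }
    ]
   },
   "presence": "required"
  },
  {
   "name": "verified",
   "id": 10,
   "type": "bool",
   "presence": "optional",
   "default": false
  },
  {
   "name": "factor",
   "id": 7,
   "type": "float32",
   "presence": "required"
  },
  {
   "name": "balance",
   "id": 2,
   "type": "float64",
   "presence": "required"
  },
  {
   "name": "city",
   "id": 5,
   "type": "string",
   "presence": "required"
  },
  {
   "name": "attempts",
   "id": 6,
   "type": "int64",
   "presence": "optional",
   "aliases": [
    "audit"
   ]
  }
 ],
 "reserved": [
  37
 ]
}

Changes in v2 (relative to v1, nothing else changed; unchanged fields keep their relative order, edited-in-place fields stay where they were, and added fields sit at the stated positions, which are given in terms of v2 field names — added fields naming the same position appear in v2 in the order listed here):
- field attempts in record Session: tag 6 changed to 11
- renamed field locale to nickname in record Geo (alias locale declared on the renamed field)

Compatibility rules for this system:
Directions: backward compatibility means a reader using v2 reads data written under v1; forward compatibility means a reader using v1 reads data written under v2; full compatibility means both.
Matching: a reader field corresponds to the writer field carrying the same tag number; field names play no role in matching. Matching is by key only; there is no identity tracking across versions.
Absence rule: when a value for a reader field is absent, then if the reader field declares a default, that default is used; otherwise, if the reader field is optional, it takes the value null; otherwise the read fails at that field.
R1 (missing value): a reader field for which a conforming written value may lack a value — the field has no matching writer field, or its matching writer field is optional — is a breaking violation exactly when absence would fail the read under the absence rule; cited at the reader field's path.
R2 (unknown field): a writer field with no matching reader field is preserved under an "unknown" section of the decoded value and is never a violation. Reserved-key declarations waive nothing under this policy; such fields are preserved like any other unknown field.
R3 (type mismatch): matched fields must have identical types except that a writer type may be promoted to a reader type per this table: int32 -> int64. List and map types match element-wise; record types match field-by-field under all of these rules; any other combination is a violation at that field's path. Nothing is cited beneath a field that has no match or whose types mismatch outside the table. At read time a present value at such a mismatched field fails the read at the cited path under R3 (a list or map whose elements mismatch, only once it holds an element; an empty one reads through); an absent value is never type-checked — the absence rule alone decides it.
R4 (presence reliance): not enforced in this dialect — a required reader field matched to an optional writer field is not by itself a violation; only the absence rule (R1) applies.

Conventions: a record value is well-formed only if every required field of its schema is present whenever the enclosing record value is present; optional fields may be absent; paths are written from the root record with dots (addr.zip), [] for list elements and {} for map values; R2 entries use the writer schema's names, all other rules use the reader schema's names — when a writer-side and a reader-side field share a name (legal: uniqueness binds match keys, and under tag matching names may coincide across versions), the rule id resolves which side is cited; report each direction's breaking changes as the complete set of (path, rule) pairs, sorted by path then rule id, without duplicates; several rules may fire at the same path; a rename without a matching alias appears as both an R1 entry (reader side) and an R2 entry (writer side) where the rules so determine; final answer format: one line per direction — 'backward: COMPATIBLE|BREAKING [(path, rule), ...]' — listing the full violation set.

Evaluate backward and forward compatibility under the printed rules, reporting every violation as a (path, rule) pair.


in Session below, arrows point writer -> reader
checking backward for Session: reader v2 against writer v1:
  writer required, Geo -> Geo: reader addr maps from writer addr
  writer optional, bool -> bool: reader verified maps from writer verified
  writer required, float32 -> float32: reader factor maps from writer factor
  writer required, float64 -> float64: reader balance maps from writer balance
  writer required, string -> string: reader city maps from writer city
  attempts: no writer-side match
  attempts (writer side), unknown to reader
  writer required, int64 -> int64: reader addr.quantity maps from writer addr.quantity
  writer optional, string -> string: reader addr.nickname maps from writer addr.locale
  writer required, string -> string: reader addr.name maps from writer addr.name
  => backward verdict for Session: COMPATIBLE, no violations
checking forward for Session: reader v1 against writer v2:
  writer required, Geo -> Geo: reader addr maps from writer addr
  writer optional, bool -> bool: reader verified maps from writer verified
  writer required, float32 -> float32: reader factor maps from writer factor
  writer required, float64 -> float64: reader balance maps from writer balance
  writer required, string -> string: reader city maps from writer city
  attempts: no writer-side match
  attempts (writer side), unknown to reader
  writer required, int64 -> int64: reader addr.quantity maps from writer addr.quantity
  writer optional, string -> string: reader addr.locale maps from writer addr.nickname
  writer required, string -> string: reader addr.name maps from writer addr.name
  => forward verdict for Session: COMPATIBLE, no violations

backward: COMPATIBLE []; forward: COMPATIBLE []
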